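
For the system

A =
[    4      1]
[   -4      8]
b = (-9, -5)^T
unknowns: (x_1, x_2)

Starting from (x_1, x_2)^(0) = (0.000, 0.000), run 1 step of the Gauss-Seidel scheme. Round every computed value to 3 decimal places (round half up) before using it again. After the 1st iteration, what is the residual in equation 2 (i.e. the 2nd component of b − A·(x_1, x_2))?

0.000

Iteration 1:
  x_1 = (-9 - (1)·0.000) / (4) = -2.250
  x_2 = (-5 - (-4)·-2.250) / (8) = -1.750
Residual b − A·x = (1.750, 0.000)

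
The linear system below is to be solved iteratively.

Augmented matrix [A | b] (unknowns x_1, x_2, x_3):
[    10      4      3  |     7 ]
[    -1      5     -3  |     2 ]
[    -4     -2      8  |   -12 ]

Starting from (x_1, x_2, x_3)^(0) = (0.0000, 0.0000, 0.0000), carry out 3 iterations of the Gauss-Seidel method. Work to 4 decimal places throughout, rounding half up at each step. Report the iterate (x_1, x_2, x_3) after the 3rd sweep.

Iteration 1:
  x_1 = (7 - (4)·0.0000 - (3)·0.0000) / (10) = 0.7000
  x_2 = (2 - (-1)·0.7000 - (-3)·0.0000) / (5) = 0.5400
  x_3 = (-12 - (-4)·0.7000 - (-2)·0.5400) / (8) = -1.0150
Iteration 2:
  x_1 = (7 - (4)·0.5400 - (3)·-1.0150) / (10) = 0.7885
  x_2 = (2 - (-1)·0.7885 - (-3)·-1.0150) / (5) = -0.0513
  x_3 = (-12 - (-4)·0.7885 - (-2)·-0.0513) / (8) = -1.1186
Iteration 3:
  x_1 = (7 - (4)·-0.0513 - (3)·-1.1186) / (10) = 1.0561
  x_2 = (2 - (-1)·1.0561 - (-3)·-1.1186) / (5) = -0.0599
  x_3 = (-12 - (-4)·1.0561 - (-2)·-0.0599) / (8) = -0.9869

(1.0561, -0.0599, -0.9869)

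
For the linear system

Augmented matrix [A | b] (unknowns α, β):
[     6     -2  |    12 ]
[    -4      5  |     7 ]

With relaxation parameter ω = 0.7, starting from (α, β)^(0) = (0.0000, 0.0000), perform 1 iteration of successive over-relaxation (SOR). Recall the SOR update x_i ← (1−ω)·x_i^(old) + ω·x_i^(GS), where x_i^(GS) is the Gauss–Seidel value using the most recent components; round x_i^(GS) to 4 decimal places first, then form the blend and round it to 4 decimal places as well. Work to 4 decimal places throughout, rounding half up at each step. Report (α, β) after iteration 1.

(1.4000, 1.7640)

Iteration 1:
  α: GS value = (12 - (-2)·0.0000) / (6) = 2.0000;  α ← (1−ω)·0.0000 + ω·2.0000 = 1.4000
  β: GS value = (7 - (-4)·1.4000) / (5) = 2.5200;  β ← (1−ω)·0.0000 + ω·2.5200 = 1.7640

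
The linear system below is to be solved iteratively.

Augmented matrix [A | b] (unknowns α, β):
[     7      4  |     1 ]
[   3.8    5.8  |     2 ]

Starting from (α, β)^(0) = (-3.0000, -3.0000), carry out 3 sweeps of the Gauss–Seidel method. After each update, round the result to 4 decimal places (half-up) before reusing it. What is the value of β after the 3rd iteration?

Iteration 1:
  α = (1 - (4)·-3.0000) / (7) = 1.8571
  β = (2 - (3.8)·1.8571) / (5.8) = -0.8719
Iteration 2:
  α = (1 - (4)·-0.8719) / (7) = 0.6411
  β = (2 - (3.8)·0.6411) / (5.8) = -0.0752
Iteration 3:
  α = (1 - (4)·-0.0752) / (7) = 0.1858
  β = (2 - (3.8)·0.1858) / (5.8) = 0.2231

0.2231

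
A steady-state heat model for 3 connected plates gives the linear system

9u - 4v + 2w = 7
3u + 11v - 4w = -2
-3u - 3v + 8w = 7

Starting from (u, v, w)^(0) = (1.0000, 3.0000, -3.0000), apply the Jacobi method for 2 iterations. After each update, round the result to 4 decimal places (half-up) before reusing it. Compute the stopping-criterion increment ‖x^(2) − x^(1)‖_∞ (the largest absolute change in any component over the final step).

Iteration 1:
  u = (7 - (-4)·3.0000 - (2)·-3.0000) / (9) = 2.7778
  v = (-2 - (3)·1.0000 - (-4)·-3.0000) / (11) = -1.5455
  w = (7 - (-3)·1.0000 - (-3)·3.0000) / (8) = 2.3750
Iteration 2:
  u = (7 - (-4)·-1.5455 - (2)·2.3750) / (9) = -0.4369
  v = (-2 - (3)·2.7778 - (-4)·2.3750) / (11) = -0.0758
  w = (7 - (-3)·2.7778 - (-3)·-1.5455) / (8) = 1.3371
Change: (-3.2147, 1.4697, -1.0379) → max |·| = 3.2147

3.2147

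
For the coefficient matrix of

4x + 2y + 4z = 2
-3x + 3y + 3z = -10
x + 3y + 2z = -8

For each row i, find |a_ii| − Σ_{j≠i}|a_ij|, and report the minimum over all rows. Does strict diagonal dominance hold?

-3

row 1: |4| − (2+4) = -2
row 2: |3| − (3+3) = -3
row 3: |2| − (1+3) = -2
minimum over rows = -3 → not strictly diagonally dominant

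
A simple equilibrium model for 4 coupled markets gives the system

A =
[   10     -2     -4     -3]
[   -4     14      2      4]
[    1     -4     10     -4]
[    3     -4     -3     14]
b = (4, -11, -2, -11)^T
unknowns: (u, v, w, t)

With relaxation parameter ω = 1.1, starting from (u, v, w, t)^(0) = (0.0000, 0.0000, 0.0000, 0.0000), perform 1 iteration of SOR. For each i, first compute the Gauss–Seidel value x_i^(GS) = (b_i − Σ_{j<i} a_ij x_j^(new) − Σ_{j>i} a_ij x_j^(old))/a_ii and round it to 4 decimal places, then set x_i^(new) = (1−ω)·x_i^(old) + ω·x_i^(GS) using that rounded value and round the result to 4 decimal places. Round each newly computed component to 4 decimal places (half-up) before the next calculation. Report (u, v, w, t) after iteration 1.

Iteration 1:
  u: GS value = (4 - (-2)·0.0000 - (-4)·0.0000 - (-3)·0.0000) / (10) = 0.4000;  u ← (1−ω)·0.0000 + ω·0.4000 = 0.4400
  v: GS value = (-11 - (-4)·0.4400 - (2)·0.0000 - (4)·0.0000) / (14) = -0.6600;  v ← (1−ω)·0.0000 + ω·-0.6600 = -0.7260
  w: GS value = (-2 - (1)·0.4400 - (-4)·-0.7260 - (-4)·0.0000) / (10) = -0.5344;  w ← (1−ω)·0.0000 + ω·-0.5344 = -0.5878
  t: GS value = (-11 - (3)·0.4400 - (-4)·-0.7260 - (-3)·-0.5878) / (14) = -1.2134;  t ← (1−ω)·0.0000 + ω·-1.2134 = -1.3347

(0.4400, -0.7260, -0.5878, -1.3347)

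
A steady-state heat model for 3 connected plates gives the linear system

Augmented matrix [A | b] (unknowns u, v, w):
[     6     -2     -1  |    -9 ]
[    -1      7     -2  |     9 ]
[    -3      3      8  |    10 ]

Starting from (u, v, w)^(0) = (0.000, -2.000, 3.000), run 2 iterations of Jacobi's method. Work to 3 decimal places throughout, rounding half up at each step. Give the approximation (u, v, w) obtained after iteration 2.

Iteration 1:
  u = (-9 - (-2)·-2.000 - (-1)·3.000) / (6) = -1.667
  v = (9 - (-1)·0.000 - (-2)·3.000) / (7) = 2.143
  w = (10 - (-3)·0.000 - (3)·-2.000) / (8) = 2.000
Iteration 2:
  u = (-9 - (-2)·2.143 - (-1)·2.000) / (6) = -0.452
  v = (9 - (-1)·-1.667 - (-2)·2.000) / (7) = 1.619
  w = (10 - (-3)·-1.667 - (3)·2.143) / (8) = -0.179

(-0.452, 1.619, -0.179)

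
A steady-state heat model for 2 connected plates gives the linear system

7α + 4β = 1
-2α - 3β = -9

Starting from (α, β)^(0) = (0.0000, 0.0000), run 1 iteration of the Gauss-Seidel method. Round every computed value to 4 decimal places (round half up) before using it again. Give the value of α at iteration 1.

0.1429

Iteration 1:
  α = (1 - (4)·0.0000) / (7) = 0.1429
  β = (-9 - (-2)·0.1429) / (-3) = 2.9047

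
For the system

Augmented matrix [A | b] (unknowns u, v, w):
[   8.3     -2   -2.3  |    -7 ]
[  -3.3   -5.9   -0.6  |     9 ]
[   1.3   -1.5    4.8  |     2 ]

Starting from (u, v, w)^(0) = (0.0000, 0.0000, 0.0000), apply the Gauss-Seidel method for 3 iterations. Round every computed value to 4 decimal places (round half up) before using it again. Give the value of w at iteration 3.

Iteration 1:
  u = (-7 - (-2)·0.0000 - (-2.3)·0.0000) / (8.3) = -0.8434
  v = (9 - (-3.3)·-0.8434 - (-0.6)·0.0000) / (-5.9) = -1.0537
  w = (2 - (1.3)·-0.8434 - (-1.5)·-1.0537) / (4.8) = 0.3158
Iteration 2:
  u = (-7 - (-2)·-1.0537 - (-2.3)·0.3158) / (8.3) = -1.0098
  v = (9 - (-3.3)·-1.0098 - (-0.6)·0.3158) / (-5.9) = -0.9927
  w = (2 - (1.3)·-1.0098 - (-1.5)·-0.9927) / (4.8) = 0.3799
Iteration 3:
  u = (-7 - (-2)·-0.9927 - (-2.3)·0.3799) / (8.3) = -0.9773
  v = (9 - (-3.3)·-0.9773 - (-0.6)·0.3799) / (-5.9) = -1.0174
  w = (2 - (1.3)·-0.9773 - (-1.5)·-1.0174) / (4.8) = 0.3634

0.3634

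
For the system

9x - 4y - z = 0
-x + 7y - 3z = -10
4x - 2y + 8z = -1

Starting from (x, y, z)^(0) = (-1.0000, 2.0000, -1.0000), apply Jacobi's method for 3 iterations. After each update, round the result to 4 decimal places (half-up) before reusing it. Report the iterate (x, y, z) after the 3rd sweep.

(-0.5315, -1.9762, 0.0352)

Iteration 1:
  x = (0 - (-4)·2.0000 - (-1)·-1.0000) / (9) = 0.7778
  y = (-10 - (-1)·-1.0000 - (-3)·-1.0000) / (7) = -2.0000
  z = (-1 - (4)·-1.0000 - (-2)·2.0000) / (8) = 0.8750
Iteration 2:
  x = (0 - (-4)·-2.0000 - (-1)·0.8750) / (9) = -0.7917
  y = (-10 - (-1)·0.7778 - (-3)·0.8750) / (7) = -0.9425
  z = (-1 - (4)·0.7778 - (-2)·-2.0000) / (8) = -1.0139
Iteration 3:
  x = (0 - (-4)·-0.9425 - (-1)·-1.0139) / (9) = -0.5315
  y = (-10 - (-1)·-0.7917 - (-3)·-1.0139) / (7) = -1.9762
  z = (-1 - (4)·-0.7917 - (-2)·-0.9425) / (8) = 0.0352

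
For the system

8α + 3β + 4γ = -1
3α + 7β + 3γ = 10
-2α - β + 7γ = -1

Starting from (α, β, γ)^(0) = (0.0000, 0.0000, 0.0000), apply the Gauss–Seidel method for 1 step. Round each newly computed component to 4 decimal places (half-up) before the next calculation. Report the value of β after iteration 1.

1.4821

Iteration 1:
  α = (-1 - (3)·0.0000 - (4)·0.0000) / (8) = -0.1250
  β = (10 - (3)·-0.1250 - (3)·0.0000) / (7) = 1.4821
  γ = (-1 - (-2)·-0.1250 - (-1)·1.4821) / (7) = 0.0332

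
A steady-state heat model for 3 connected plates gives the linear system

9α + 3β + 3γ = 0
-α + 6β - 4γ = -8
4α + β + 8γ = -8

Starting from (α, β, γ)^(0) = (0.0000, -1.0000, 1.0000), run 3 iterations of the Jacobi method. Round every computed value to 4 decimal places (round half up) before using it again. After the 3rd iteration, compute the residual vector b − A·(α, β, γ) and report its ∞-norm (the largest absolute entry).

Iteration 1:
  α = (0 - (3)·-1.0000 - (3)·1.0000) / (9) = 0.0000
  β = (-8 - (-1)·0.0000 - (-4)·1.0000) / (6) = -0.6667
  γ = (-8 - (4)·0.0000 - (1)·-1.0000) / (8) = -0.8750
Iteration 2:
  α = (0 - (3)·-0.6667 - (3)·-0.8750) / (9) = 0.5139
  β = (-8 - (-1)·0.0000 - (-4)·-0.8750) / (6) = -1.9167
  γ = (-8 - (4)·0.0000 - (1)·-0.6667) / (8) = -0.9167
Iteration 3:
  α = (0 - (3)·-1.9167 - (3)·-0.9167) / (9) = 0.9445
  β = (-8 - (-1)·0.5139 - (-4)·-0.9167) / (6) = -1.8588
  γ = (-8 - (4)·0.5139 - (1)·-1.9167) / (8) = -1.0174
Residual b − A·x = (0.1281, 0.0277, -1.7800); ∞-norm = 1.7800

1.7800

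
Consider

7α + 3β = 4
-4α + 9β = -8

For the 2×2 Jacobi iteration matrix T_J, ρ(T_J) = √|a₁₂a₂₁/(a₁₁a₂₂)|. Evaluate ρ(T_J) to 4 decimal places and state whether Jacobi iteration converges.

0.4364

a₁₂a₂₁/(a₁₁a₂₂) = (3)·(-4) / ((7)·(9)) = -0.190476
ρ = √|-0.190476| = √0.190476 = 0.4364
ρ < 1, so Jacobi converges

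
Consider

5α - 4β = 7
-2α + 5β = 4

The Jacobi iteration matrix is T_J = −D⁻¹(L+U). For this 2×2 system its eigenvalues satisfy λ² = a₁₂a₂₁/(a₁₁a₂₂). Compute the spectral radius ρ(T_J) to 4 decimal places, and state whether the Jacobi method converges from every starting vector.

0.5657

a₁₂a₂₁/(a₁₁a₂₂) = (-4)·(-2) / ((5)·(5)) = 0.320000
ρ = √|0.320000| = √0.320000 = 0.5657
ρ < 1, so Jacobi converges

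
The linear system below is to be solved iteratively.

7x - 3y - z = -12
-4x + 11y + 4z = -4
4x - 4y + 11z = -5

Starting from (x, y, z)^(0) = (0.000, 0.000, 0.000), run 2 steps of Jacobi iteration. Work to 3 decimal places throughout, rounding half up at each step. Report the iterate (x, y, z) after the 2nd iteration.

Iteration 1:
  x = (-12 - (-3)·0.000 - (-1)·0.000) / (7) = -1.714
  y = (-4 - (-4)·0.000 - (4)·0.000) / (11) = -0.364
  z = (-5 - (4)·0.000 - (-4)·0.000) / (11) = -0.455
Iteration 2:
  x = (-12 - (-3)·-0.364 - (-1)·-0.455) / (7) = -1.935
  y = (-4 - (-4)·-1.714 - (4)·-0.455) / (11) = -0.821
  z = (-5 - (4)·-1.714 - (-4)·-0.364) / (11) = 0.036

(-1.935, -0.821, 0.036)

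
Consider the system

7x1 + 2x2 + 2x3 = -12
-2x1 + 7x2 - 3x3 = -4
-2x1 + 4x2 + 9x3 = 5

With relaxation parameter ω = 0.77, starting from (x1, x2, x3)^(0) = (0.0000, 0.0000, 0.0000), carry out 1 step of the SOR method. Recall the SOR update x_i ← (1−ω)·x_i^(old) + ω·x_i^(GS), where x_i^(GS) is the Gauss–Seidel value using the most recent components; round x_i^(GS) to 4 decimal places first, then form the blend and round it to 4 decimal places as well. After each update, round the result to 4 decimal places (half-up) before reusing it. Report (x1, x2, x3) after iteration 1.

Iteration 1:
  x1: GS value = (-12 - (2)·0.0000 - (2)·0.0000) / (7) = -1.7143;  x1 ← (1−ω)·0.0000 + ω·-1.7143 = -1.3200
  x2: GS value = (-4 - (-2)·-1.3200 - (-3)·0.0000) / (7) = -0.9486;  x2 ← (1−ω)·0.0000 + ω·-0.9486 = -0.7304
  x3: GS value = (5 - (-2)·-1.3200 - (4)·-0.7304) / (9) = 0.5868;  x3 ← (1−ω)·0.0000 + ω·0.5868 = 0.4518

(-1.3200, -0.7304, 0.4518)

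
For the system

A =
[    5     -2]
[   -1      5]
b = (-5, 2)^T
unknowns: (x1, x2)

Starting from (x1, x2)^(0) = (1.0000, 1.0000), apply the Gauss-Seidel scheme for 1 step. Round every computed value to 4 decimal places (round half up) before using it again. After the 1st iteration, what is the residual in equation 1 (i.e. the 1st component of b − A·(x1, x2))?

Iteration 1:
  x1 = (-5 - (-2)·1.0000) / (5) = -0.6000
  x2 = (2 - (-1)·-0.6000) / (5) = 0.2800
Residual b − A·x = (-1.4400, 0.0000)

-1.4400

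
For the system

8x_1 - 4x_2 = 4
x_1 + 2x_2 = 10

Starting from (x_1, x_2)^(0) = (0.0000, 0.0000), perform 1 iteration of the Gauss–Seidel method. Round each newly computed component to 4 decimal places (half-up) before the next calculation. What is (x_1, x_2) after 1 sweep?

Iteration 1:
  x_1 = (4 - (-4)·0.0000) / (8) = 0.5000
  x_2 = (10 - (1)·0.5000) / (2) = 4.7500

(0.5000, 4.7500)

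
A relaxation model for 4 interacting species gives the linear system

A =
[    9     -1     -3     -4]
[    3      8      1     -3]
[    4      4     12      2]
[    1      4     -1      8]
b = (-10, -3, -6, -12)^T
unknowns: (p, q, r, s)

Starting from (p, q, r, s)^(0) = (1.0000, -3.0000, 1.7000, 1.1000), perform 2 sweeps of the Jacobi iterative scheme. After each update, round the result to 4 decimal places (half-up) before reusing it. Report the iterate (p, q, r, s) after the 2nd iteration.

(-1.1389, -0.1943, -0.2016, -1.1785)

Iteration 1:
  p = (-10 - (-1)·-3.0000 - (-3)·1.7000 - (-4)·1.1000) / (9) = -0.3889
  q = (-3 - (3)·1.0000 - (1)·1.7000 - (-3)·1.1000) / (8) = -0.5500
  r = (-6 - (4)·1.0000 - (4)·-3.0000 - (2)·1.1000) / (12) = -0.0167
  s = (-12 - (1)·1.0000 - (4)·-3.0000 - (-1)·1.7000) / (8) = 0.0875
Iteration 2:
  p = (-10 - (-1)·-0.5500 - (-3)·-0.0167 - (-4)·0.0875) / (9) = -1.1389
  q = (-3 - (3)·-0.3889 - (1)·-0.0167 - (-3)·0.0875) / (8) = -0.1943
  r = (-6 - (4)·-0.3889 - (4)·-0.5500 - (2)·0.0875) / (12) = -0.2016
  s = (-12 - (1)·-0.3889 - (4)·-0.5500 - (-1)·-0.0167) / (8) = -1.1785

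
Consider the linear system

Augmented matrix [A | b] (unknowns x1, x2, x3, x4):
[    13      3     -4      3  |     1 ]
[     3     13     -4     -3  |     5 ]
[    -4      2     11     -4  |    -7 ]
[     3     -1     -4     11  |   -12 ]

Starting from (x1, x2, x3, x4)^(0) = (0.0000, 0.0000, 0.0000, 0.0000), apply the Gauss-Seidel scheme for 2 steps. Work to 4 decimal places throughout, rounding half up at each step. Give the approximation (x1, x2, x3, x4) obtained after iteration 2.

Iteration 1:
  x1 = (1 - (3)·0.0000 - (-4)·0.0000 - (3)·0.0000) / (13) = 0.0769
  x2 = (5 - (3)·0.0769 - (-4)·0.0000 - (-3)·0.0000) / (13) = 0.3669
  x3 = (-7 - (-4)·0.0769 - (2)·0.3669 - (-4)·0.0000) / (11) = -0.6751
  x4 = (-12 - (3)·0.0769 - (-1)·0.3669 - (-4)·-0.6751) / (11) = -1.3240
Iteration 2:
  x1 = (1 - (3)·0.3669 - (-4)·-0.6751 - (3)·-1.3240) / (13) = 0.0901
  x2 = (5 - (3)·0.0901 - (-4)·-0.6751 - (-3)·-1.3240) / (13) = -0.1494
  x3 = (-7 - (-4)·0.0901 - (2)·-0.1494 - (-4)·-1.3240) / (11) = -1.0579
  x4 = (-12 - (3)·0.0901 - (-1)·-0.1494 - (-4)·-1.0579) / (11) = -1.5138

(0.0901, -0.1494, -1.0579, -1.5138)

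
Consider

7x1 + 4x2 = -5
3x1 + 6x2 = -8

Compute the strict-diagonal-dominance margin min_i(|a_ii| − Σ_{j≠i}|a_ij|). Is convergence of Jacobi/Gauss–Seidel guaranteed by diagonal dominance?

row 1: |7| − (4) = 3
row 2: |6| − (3) = 3
minimum over rows = 3 → strictly diagonally dominant (convergence guaranteed)

3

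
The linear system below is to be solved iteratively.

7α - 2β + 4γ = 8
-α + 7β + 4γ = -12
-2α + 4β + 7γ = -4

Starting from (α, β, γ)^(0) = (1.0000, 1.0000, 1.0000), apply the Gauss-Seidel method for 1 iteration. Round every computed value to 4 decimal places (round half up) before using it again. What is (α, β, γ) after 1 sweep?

(0.8571, -2.1633, 0.9096)

Iteration 1:
  α = (8 - (-2)·1.0000 - (4)·1.0000) / (7) = 0.8571
  β = (-12 - (-1)·0.8571 - (4)·1.0000) / (7) = -2.1633
  γ = (-4 - (-2)·0.8571 - (4)·-2.1633) / (7) = 0.9096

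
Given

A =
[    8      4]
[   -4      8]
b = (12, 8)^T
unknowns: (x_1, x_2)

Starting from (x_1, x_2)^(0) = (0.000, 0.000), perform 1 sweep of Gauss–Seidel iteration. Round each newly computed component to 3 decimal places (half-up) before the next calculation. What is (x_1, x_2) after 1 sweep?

Iteration 1:
  x_1 = (12 - (4)·0.000) / (8) = 1.500
  x_2 = (8 - (-4)·1.500) / (8) = 1.750

(1.500, 1.750)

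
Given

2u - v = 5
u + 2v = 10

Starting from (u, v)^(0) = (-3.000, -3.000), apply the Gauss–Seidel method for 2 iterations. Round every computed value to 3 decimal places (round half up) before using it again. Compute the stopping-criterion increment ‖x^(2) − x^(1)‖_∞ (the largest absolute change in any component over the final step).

3.750

Iteration 1:
  u = (5 - (-1)·-3.000) / (2) = 1.000
  v = (10 - (1)·1.000) / (2) = 4.500
Iteration 2:
  u = (5 - (-1)·4.500) / (2) = 4.750
  v = (10 - (1)·4.750) / (2) = 2.625
Change: (3.750, -1.875) → max |·| = 3.750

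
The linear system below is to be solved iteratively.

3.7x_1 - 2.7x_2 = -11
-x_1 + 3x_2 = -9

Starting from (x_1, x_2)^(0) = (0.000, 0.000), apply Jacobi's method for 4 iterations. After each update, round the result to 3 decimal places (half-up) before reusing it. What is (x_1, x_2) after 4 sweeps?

(-6.418, -4.962)

Iteration 1:
  x_1 = (-11 - (-2.7)·0.000) / (3.7) = -2.973
  x_2 = (-9 - (-1)·0.000) / (3) = -3.000
Iteration 2:
  x_1 = (-11 - (-2.7)·-3.000) / (3.7) = -5.162
  x_2 = (-9 - (-1)·-2.973) / (3) = -3.991
Iteration 3:
  x_1 = (-11 - (-2.7)·-3.991) / (3.7) = -5.885
  x_2 = (-9 - (-1)·-5.162) / (3) = -4.721
Iteration 4:
  x_1 = (-11 - (-2.7)·-4.721) / (3.7) = -6.418
  x_2 = (-9 - (-1)·-5.885) / (3) = -4.962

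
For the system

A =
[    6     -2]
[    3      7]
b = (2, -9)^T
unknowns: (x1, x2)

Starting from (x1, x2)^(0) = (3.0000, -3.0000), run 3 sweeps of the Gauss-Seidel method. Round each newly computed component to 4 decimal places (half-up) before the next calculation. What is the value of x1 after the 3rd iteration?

-0.0952

Iteration 1:
  x1 = (2 - (-2)·-3.0000) / (6) = -0.6667
  x2 = (-9 - (3)·-0.6667) / (7) = -1.0000
Iteration 2:
  x1 = (2 - (-2)·-1.0000) / (6) = 0.0000
  x2 = (-9 - (3)·0.0000) / (7) = -1.2857
Iteration 3:
  x1 = (2 - (-2)·-1.2857) / (6) = -0.0952
  x2 = (-9 - (3)·-0.0952) / (7) = -1.2449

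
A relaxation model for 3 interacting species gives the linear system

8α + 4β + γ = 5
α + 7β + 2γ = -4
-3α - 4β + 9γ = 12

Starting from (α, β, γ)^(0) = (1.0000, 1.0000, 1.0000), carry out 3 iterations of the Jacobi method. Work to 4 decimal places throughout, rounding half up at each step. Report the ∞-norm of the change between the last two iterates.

0.2401

Iteration 1:
  α = (5 - (4)·1.0000 - (1)·1.0000) / (8) = 0.0000
  β = (-4 - (1)·1.0000 - (2)·1.0000) / (7) = -1.0000
  γ = (12 - (-3)·1.0000 - (-4)·1.0000) / (9) = 2.1111
Iteration 2:
  α = (5 - (4)·-1.0000 - (1)·2.1111) / (8) = 0.8611
  β = (-4 - (1)·0.0000 - (2)·2.1111) / (7) = -1.1746
  γ = (12 - (-3)·0.0000 - (-4)·-1.0000) / (9) = 0.8889
Iteration 3:
  α = (5 - (4)·-1.1746 - (1)·0.8889) / (8) = 1.1012
  β = (-4 - (1)·0.8611 - (2)·0.8889) / (7) = -0.9484
  γ = (12 - (-3)·0.8611 - (-4)·-1.1746) / (9) = 1.0983
Change: (0.2401, 0.2262, 0.2094) → max |·| = 0.2401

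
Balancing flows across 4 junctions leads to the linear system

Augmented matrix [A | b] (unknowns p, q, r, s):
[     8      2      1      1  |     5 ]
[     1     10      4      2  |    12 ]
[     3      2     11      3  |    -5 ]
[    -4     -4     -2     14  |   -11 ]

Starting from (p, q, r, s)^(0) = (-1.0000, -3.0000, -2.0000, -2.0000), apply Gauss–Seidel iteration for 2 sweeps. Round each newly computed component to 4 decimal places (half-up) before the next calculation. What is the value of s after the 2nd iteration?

Iteration 1:
  p = (5 - (2)·-3.0000 - (1)·-2.0000 - (1)·-2.0000) / (8) = 1.8750
  q = (12 - (1)·1.8750 - (4)·-2.0000 - (2)·-2.0000) / (10) = 2.2125
  r = (-5 - (3)·1.8750 - (2)·2.2125 - (3)·-2.0000) / (11) = -0.8227
  s = (-11 - (-4)·1.8750 - (-4)·2.2125 - (-2)·-0.8227) / (14) = 0.2646
Iteration 2:
  p = (5 - (2)·2.2125 - (1)·-0.8227 - (1)·0.2646) / (8) = 0.1416
  q = (12 - (1)·0.1416 - (4)·-0.8227 - (2)·0.2646) / (10) = 1.4620
  r = (-5 - (3)·0.1416 - (2)·1.4620 - (3)·0.2646) / (11) = -0.8311
  s = (-11 - (-4)·0.1416 - (-4)·1.4620 - (-2)·-0.8311) / (14) = -0.4463

-0.4463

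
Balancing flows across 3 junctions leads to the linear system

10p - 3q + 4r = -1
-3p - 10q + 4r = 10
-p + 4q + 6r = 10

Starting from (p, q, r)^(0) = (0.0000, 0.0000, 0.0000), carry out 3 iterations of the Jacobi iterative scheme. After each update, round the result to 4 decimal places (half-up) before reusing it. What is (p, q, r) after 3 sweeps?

(-1.1177, 0.2467, 1.6911)

Iteration 1:
  p = (-1 - (-3)·0.0000 - (4)·0.0000) / (10) = -0.1000
  q = (10 - (-3)·0.0000 - (4)·0.0000) / (-10) = -1.0000
  r = (10 - (-1)·0.0000 - (4)·0.0000) / (6) = 1.6667
Iteration 2:
  p = (-1 - (-3)·-1.0000 - (4)·1.6667) / (10) = -1.0667
  q = (10 - (-3)·-0.1000 - (4)·1.6667) / (-10) = -0.3033
  r = (10 - (-1)·-0.1000 - (4)·-1.0000) / (6) = 2.3167
Iteration 3:
  p = (-1 - (-3)·-0.3033 - (4)·2.3167) / (10) = -1.1177
  q = (10 - (-3)·-1.0667 - (4)·2.3167) / (-10) = 0.2467
  r = (10 - (-1)·-1.0667 - (4)·-0.3033) / (6) = 1.6911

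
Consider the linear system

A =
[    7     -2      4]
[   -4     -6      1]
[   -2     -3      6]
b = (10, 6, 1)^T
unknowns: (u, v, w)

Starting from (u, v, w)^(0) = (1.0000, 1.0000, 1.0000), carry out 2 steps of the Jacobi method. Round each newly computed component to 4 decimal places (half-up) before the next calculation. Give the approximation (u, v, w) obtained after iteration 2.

(0.4286, -1.5953, -0.2024)

Iteration 1:
  u = (10 - (-2)·1.0000 - (4)·1.0000) / (7) = 1.1429
  v = (6 - (-4)·1.0000 - (1)·1.0000) / (-6) = -1.5000
  w = (1 - (-2)·1.0000 - (-3)·1.0000) / (6) = 1.0000
Iteration 2:
  u = (10 - (-2)·-1.5000 - (4)·1.0000) / (7) = 0.4286
  v = (6 - (-4)·1.1429 - (1)·1.0000) / (-6) = -1.5953
  w = (1 - (-2)·1.1429 - (-3)·-1.5000) / (6) = -0.2024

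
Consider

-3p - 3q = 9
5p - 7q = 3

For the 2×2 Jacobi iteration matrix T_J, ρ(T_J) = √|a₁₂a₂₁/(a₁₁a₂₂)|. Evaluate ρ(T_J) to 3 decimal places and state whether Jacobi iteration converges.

0.845

a₁₂a₂₁/(a₁₁a₂₂) = (-3)·(5) / ((-3)·(-7)) = -0.714286
ρ = √|-0.714286| = √0.714286 = 0.845
ρ < 1, so Jacobi converges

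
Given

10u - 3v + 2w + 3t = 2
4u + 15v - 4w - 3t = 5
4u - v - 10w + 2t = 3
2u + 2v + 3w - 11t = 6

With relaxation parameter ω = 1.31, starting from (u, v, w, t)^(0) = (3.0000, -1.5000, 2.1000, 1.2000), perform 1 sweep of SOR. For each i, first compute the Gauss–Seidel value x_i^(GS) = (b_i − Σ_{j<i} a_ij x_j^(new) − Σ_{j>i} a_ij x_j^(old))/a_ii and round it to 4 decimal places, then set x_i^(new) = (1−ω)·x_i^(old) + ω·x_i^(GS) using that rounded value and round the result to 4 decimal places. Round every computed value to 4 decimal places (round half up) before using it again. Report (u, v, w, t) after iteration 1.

(-2.2793, 2.7458, -2.2837, -1.7914)

Iteration 1:
  u: GS value = (2 - (-3)·-1.5000 - (2)·2.1000 - (3)·1.2000) / (10) = -1.0300;  u ← (1−ω)·3.0000 + ω·-1.0300 = -2.2793
  v: GS value = (5 - (4)·-2.2793 - (-4)·2.1000 - (-3)·1.2000) / (15) = 1.7411;  v ← (1−ω)·-1.5000 + ω·1.7411 = 2.7458
  w: GS value = (3 - (4)·-2.2793 - (-1)·2.7458 - (2)·1.2000) / (-10) = -1.2463;  w ← (1−ω)·2.1000 + ω·-1.2463 = -2.2837
  t: GS value = (6 - (2)·-2.2793 - (2)·2.7458 - (3)·-2.2837) / (-11) = -1.0835;  t ← (1−ω)·1.2000 + ω·-1.0835 = -1.7914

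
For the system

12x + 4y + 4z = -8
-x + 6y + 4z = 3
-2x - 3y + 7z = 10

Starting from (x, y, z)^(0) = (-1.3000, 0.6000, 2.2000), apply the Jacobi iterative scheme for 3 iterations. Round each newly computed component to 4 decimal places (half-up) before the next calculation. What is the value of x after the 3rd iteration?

Iteration 1:
  x = (-8 - (4)·0.6000 - (4)·2.2000) / (12) = -1.6000
  y = (3 - (-1)·-1.3000 - (4)·2.2000) / (6) = -1.1833
  z = (10 - (-2)·-1.3000 - (-3)·0.6000) / (7) = 1.3143
Iteration 2:
  x = (-8 - (4)·-1.1833 - (4)·1.3143) / (12) = -0.7103
  y = (3 - (-1)·-1.6000 - (4)·1.3143) / (6) = -0.6429
  z = (10 - (-2)·-1.6000 - (-3)·-1.1833) / (7) = 0.4643
Iteration 3:
  x = (-8 - (4)·-0.6429 - (4)·0.4643) / (12) = -0.6071
  y = (3 - (-1)·-0.7103 - (4)·0.4643) / (6) = 0.0721
  z = (10 - (-2)·-0.7103 - (-3)·-0.6429) / (7) = 0.9501

-0.6071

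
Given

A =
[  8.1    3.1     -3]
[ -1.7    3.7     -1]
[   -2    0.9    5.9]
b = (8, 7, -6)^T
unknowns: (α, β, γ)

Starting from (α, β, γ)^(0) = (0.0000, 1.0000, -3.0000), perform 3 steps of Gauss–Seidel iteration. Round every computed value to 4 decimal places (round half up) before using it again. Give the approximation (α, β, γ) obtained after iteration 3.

Iteration 1:
  α = (8 - (3.1)·1.0000 - (-3)·-3.0000) / (8.1) = -0.5062
  β = (7 - (-1.7)·-0.5062 - (-1)·-3.0000) / (3.7) = 0.8485
  γ = (-6 - (-2)·-0.5062 - (0.9)·0.8485) / (5.9) = -1.3180
Iteration 2:
  α = (8 - (3.1)·0.8485 - (-3)·-1.3180) / (8.1) = 0.1748
  β = (7 - (-1.7)·0.1748 - (-1)·-1.3180) / (3.7) = 1.6160
  γ = (-6 - (-2)·0.1748 - (0.9)·1.6160) / (5.9) = -1.2042
Iteration 3:
  α = (8 - (3.1)·1.6160 - (-3)·-1.2042) / (8.1) = -0.0768
  β = (7 - (-1.7)·-0.0768 - (-1)·-1.2042) / (3.7) = 1.5311
  γ = (-6 - (-2)·-0.0768 - (0.9)·1.5311) / (5.9) = -1.2765

(-0.0768, 1.5311, -1.2765)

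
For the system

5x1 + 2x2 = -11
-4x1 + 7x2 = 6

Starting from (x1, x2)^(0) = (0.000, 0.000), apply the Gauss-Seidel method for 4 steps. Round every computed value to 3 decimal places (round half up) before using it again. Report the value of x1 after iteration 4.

-2.068

Iteration 1:
  x1 = (-11 - (2)·0.000) / (5) = -2.200
  x2 = (6 - (-4)·-2.200) / (7) = -0.400
Iteration 2:
  x1 = (-11 - (2)·-0.400) / (5) = -2.040
  x2 = (6 - (-4)·-2.040) / (7) = -0.309
Iteration 3:
  x1 = (-11 - (2)·-0.309) / (5) = -2.076
  x2 = (6 - (-4)·-2.076) / (7) = -0.329
Iteration 4:
  x1 = (-11 - (2)·-0.329) / (5) = -2.068
  x2 = (6 - (-4)·-2.068) / (7) = -0.325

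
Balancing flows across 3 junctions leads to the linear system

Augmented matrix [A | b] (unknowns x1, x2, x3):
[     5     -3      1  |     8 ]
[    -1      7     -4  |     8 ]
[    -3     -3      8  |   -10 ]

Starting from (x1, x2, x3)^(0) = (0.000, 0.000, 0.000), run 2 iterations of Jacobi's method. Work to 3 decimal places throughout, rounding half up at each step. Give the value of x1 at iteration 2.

2.536

Iteration 1:
  x1 = (8 - (-3)·0.000 - (1)·0.000) / (5) = 1.600
  x2 = (8 - (-1)·0.000 - (-4)·0.000) / (7) = 1.143
  x3 = (-10 - (-3)·0.000 - (-3)·0.000) / (8) = -1.250
Iteration 2:
  x1 = (8 - (-3)·1.143 - (1)·-1.250) / (5) = 2.536
  x2 = (8 - (-1)·1.600 - (-4)·-1.250) / (7) = 0.657
  x3 = (-10 - (-3)·1.600 - (-3)·1.143) / (8) = -0.221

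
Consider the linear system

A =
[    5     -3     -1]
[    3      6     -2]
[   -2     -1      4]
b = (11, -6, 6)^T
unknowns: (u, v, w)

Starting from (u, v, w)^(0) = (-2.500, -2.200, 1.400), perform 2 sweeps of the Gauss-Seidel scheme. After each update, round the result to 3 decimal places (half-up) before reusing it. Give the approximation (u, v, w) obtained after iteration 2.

Iteration 1:
  u = (11 - (-3)·-2.200 - (-1)·1.400) / (5) = 1.160
  v = (-6 - (3)·1.160 - (-2)·1.400) / (6) = -1.113
  w = (6 - (-2)·1.160 - (-1)·-1.113) / (4) = 1.802
Iteration 2:
  u = (11 - (-3)·-1.113 - (-1)·1.802) / (5) = 1.893
  v = (-6 - (3)·1.893 - (-2)·1.802) / (6) = -1.346
  w = (6 - (-2)·1.893 - (-1)·-1.346) / (4) = 2.110

(1.893, -1.346, 2.110)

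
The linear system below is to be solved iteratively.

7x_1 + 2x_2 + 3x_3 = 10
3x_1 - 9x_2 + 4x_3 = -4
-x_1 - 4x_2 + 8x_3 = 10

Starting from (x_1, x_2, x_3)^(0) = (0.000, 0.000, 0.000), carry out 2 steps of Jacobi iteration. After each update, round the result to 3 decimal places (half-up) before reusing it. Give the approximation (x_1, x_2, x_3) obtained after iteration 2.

(0.766, 1.476, 1.651)

Iteration 1:
  x_1 = (10 - (2)·0.000 - (3)·0.000) / (7) = 1.429
  x_2 = (-4 - (3)·0.000 - (4)·0.000) / (-9) = 0.444
  x_3 = (10 - (-1)·0.000 - (-4)·0.000) / (8) = 1.250
Iteration 2:
  x_1 = (10 - (2)·0.444 - (3)·1.250) / (7) = 0.766
  x_2 = (-4 - (3)·1.429 - (4)·1.250) / (-9) = 1.476
  x_3 = (10 - (-1)·1.429 - (-4)·0.444) / (8) = 1.651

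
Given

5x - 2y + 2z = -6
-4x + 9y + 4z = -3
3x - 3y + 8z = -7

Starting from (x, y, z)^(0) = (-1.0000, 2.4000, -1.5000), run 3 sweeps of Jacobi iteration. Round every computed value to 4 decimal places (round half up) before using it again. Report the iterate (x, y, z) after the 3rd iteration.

Iteration 1:
  x = (-6 - (-2)·2.4000 - (2)·-1.5000) / (5) = 0.3600
  y = (-3 - (-4)·-1.0000 - (4)·-1.5000) / (9) = -0.1111
  z = (-7 - (3)·-1.0000 - (-3)·2.4000) / (8) = 0.4000
Iteration 2:
  x = (-6 - (-2)·-0.1111 - (2)·0.4000) / (5) = -1.4044
  y = (-3 - (-4)·0.3600 - (4)·0.4000) / (9) = -0.3511
  z = (-7 - (3)·0.3600 - (-3)·-0.1111) / (8) = -1.0517
Iteration 3:
  x = (-6 - (-2)·-0.3511 - (2)·-1.0517) / (5) = -0.9198
  y = (-3 - (-4)·-1.4044 - (4)·-1.0517) / (9) = -0.4901
  z = (-7 - (3)·-1.4044 - (-3)·-0.3511) / (8) = -0.4800

(-0.9198, -0.4901, -0.4800)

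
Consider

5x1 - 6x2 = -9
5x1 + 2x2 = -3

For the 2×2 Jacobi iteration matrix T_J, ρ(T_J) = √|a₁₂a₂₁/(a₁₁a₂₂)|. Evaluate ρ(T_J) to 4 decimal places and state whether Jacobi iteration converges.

1.7321

a₁₂a₂₁/(a₁₁a₂₂) = (-6)·(5) / ((5)·(2)) = -3.000000
ρ = √|-3.000000| = √3.000000 = 1.7321
ρ > 1, so Jacobi diverges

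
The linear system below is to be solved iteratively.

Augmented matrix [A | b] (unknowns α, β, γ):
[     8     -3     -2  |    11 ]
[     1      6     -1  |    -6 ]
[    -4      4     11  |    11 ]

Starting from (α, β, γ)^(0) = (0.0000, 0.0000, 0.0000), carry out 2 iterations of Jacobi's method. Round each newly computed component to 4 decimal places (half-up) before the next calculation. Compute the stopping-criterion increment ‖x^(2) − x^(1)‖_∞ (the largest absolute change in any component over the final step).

0.8636

Iteration 1:
  α = (11 - (-3)·0.0000 - (-2)·0.0000) / (8) = 1.3750
  β = (-6 - (1)·0.0000 - (-1)·0.0000) / (6) = -1.0000
  γ = (11 - (-4)·0.0000 - (4)·0.0000) / (11) = 1.0000
Iteration 2:
  α = (11 - (-3)·-1.0000 - (-2)·1.0000) / (8) = 1.2500
  β = (-6 - (1)·1.3750 - (-1)·1.0000) / (6) = -1.0625
  γ = (11 - (-4)·1.3750 - (4)·-1.0000) / (11) = 1.8636
Change: (-0.1250, -0.0625, 0.8636) → max |·| = 0.8636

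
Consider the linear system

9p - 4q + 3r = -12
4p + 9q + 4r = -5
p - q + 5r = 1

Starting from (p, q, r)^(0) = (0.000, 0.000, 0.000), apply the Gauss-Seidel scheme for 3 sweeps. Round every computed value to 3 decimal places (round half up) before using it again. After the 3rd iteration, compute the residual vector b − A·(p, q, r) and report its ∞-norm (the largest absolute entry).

0.079

Iteration 1:
  p = (-12 - (-4)·0.000 - (3)·0.000) / (9) = -1.333
  q = (-5 - (4)·-1.333 - (4)·0.000) / (9) = 0.037
  r = (1 - (1)·-1.333 - (-1)·0.037) / (5) = 0.474
Iteration 2:
  p = (-12 - (-4)·0.037 - (3)·0.474) / (9) = -1.475
  q = (-5 - (4)·-1.475 - (4)·0.474) / (9) = -0.111
  r = (1 - (1)·-1.475 - (-1)·-0.111) / (5) = 0.473
Iteration 3:
  p = (-12 - (-4)·-0.111 - (3)·0.473) / (9) = -1.540
  q = (-5 - (4)·-1.540 - (4)·0.473) / (9) = -0.081
  r = (1 - (1)·-1.540 - (-1)·-0.081) / (5) = 0.492
Residual b − A·x = (0.060, -0.079, -0.001); ∞-norm = 0.079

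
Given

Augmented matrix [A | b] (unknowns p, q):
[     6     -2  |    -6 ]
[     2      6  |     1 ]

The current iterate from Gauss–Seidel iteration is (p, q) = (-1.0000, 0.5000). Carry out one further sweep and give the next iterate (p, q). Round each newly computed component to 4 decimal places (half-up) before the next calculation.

(-0.8333, 0.4444)

One sweep:
  p = (-6 - (-2)·0.5000) / (6) = -0.8333
  q = (1 - (2)·-0.8333) / (6) = 0.4444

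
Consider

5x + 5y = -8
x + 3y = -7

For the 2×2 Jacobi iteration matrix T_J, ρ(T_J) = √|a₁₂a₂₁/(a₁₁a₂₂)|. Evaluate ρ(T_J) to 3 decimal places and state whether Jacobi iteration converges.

a₁₂a₂₁/(a₁₁a₂₂) = (5)·(1) / ((5)·(3)) = 0.333333
ρ = √|0.333333| = √0.333333 = 0.577
ρ < 1, so Jacobi converges

0.577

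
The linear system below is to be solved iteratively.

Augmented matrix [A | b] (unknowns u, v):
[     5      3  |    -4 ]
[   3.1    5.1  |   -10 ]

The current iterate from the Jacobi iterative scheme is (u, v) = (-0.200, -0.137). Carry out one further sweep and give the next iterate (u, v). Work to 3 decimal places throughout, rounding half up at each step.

(-0.718, -1.839)

One sweep:
  u = (-4 - (3)·-0.137) / (5) = -0.718
  v = (-10 - (3.1)·-0.200) / (5.1) = -1.839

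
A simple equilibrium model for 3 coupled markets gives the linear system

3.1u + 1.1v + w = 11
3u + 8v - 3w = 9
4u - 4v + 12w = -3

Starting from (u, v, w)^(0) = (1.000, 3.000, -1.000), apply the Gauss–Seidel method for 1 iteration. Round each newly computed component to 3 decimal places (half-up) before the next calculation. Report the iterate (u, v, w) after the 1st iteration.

Iteration 1:
  u = (11 - (1.1)·3.000 - (1)·-1.000) / (3.1) = 2.806
  v = (9 - (3)·2.806 - (-3)·-1.000) / (8) = -0.302
  w = (-3 - (4)·2.806 - (-4)·-0.302) / (12) = -1.286

(2.806, -0.302, -1.286)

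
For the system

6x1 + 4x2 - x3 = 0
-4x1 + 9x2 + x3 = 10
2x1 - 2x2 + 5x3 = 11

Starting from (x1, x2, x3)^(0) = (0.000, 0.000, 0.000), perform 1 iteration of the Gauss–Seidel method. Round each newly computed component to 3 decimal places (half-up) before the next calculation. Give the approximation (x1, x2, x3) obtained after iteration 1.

Iteration 1:
  x1 = (0 - (4)·0.000 - (-1)·0.000) / (6) = 0.000
  x2 = (10 - (-4)·0.000 - (1)·0.000) / (9) = 1.111
  x3 = (11 - (2)·0.000 - (-2)·1.111) / (5) = 2.644

(0.000, 1.111, 2.644)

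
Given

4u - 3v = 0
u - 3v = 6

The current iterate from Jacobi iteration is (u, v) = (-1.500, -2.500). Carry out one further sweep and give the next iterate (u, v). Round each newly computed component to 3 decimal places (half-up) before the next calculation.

(-1.875, -2.500)

One sweep:
  u = (0 - (-3)·-2.500) / (4) = -1.875
  v = (6 - (1)·-1.500) / (-3) = -2.500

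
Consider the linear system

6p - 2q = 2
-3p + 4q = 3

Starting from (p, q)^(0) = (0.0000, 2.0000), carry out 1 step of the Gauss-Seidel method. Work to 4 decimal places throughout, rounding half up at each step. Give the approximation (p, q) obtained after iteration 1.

Iteration 1:
  p = (2 - (-2)·2.0000) / (6) = 1.0000
  q = (3 - (-3)·1.0000) / (4) = 1.5000

(1.0000, 1.5000)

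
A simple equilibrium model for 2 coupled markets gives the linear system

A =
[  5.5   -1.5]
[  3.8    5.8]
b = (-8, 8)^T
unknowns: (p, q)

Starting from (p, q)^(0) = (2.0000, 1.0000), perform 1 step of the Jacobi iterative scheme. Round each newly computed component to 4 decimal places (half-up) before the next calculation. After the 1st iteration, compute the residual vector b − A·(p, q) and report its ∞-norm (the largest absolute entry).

Iteration 1:
  p = (-8 - (-1.5)·1.0000) / (5.5) = -1.1818
  q = (8 - (3.8)·2.0000) / (5.8) = 0.0690
Residual b − A·x = (-1.3966, 12.0906); ∞-norm = 12.0906

12.0906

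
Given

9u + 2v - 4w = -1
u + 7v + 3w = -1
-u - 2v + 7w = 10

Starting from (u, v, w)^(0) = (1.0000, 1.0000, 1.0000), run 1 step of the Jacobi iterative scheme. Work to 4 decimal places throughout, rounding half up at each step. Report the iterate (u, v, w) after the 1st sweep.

Iteration 1:
  u = (-1 - (2)·1.0000 - (-4)·1.0000) / (9) = 0.1111
  v = (-1 - (1)·1.0000 - (3)·1.0000) / (7) = -0.7143
  w = (10 - (-1)·1.0000 - (-2)·1.0000) / (7) = 1.8571

(0.1111, -0.7143, 1.8571)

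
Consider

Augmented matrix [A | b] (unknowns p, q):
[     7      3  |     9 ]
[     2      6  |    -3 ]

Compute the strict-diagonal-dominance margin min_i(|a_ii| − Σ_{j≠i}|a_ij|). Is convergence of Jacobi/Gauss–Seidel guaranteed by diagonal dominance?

row 1: |7| − (3) = 4
row 2: |6| − (2) = 4
minimum over rows = 4 → strictly diagonally dominant (convergence guaranteed)

4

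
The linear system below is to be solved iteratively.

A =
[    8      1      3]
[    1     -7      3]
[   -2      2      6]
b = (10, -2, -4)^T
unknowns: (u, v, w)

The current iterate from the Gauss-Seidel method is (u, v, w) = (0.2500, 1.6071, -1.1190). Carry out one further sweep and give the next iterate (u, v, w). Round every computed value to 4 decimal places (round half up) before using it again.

(1.4687, 0.0160, -0.1824)

One sweep:
  u = (10 - (1)·1.6071 - (3)·-1.1190) / (8) = 1.4687
  v = (-2 - (1)·1.4687 - (3)·-1.1190) / (-7) = 0.0160
  w = (-4 - (-2)·1.4687 - (2)·0.0160) / (6) = -0.1824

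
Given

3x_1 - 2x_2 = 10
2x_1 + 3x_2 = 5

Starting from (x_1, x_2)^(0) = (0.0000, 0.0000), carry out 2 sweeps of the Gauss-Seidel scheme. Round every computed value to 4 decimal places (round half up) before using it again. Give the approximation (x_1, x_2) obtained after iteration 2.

(2.9630, -0.3087)

Iteration 1:
  x_1 = (10 - (-2)·0.0000) / (3) = 3.3333
  x_2 = (5 - (2)·3.3333) / (3) = -0.5555
Iteration 2:
  x_1 = (10 - (-2)·-0.5555) / (3) = 2.9630
  x_2 = (5 - (2)·2.9630) / (3) = -0.3087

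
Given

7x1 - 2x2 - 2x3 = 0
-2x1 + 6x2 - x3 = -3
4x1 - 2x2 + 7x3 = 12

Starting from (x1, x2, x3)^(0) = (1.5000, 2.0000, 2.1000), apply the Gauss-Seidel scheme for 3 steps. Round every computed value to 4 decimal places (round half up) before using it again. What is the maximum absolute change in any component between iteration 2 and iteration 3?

0.0449

Iteration 1:
  x1 = (0 - (-2)·2.0000 - (-2)·2.1000) / (7) = 1.1714
  x2 = (-3 - (-2)·1.1714 - (-1)·2.1000) / (6) = 0.2405
  x3 = (12 - (4)·1.1714 - (-2)·0.2405) / (7) = 1.1136
Iteration 2:
  x1 = (0 - (-2)·0.2405 - (-2)·1.1136) / (7) = 0.3869
  x2 = (-3 - (-2)·0.3869 - (-1)·1.1136) / (6) = -0.1854
  x3 = (12 - (4)·0.3869 - (-2)·-0.1854) / (7) = 1.4402
Iteration 3:
  x1 = (0 - (-2)·-0.1854 - (-2)·1.4402) / (7) = 0.3585
  x2 = (-3 - (-2)·0.3585 - (-1)·1.4402) / (6) = -0.1405
  x3 = (12 - (4)·0.3585 - (-2)·-0.1405) / (7) = 1.4693
Change: (-0.0284, 0.0449, 0.0291) → max |·| = 0.0449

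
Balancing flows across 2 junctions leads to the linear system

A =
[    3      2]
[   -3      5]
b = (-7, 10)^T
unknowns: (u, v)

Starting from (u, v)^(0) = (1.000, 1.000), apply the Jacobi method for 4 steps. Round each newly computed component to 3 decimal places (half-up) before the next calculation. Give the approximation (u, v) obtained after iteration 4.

(-2.040, 0.520)

Iteration 1:
  u = (-7 - (2)·1.000) / (3) = -3.000
  v = (10 - (-3)·1.000) / (5) = 2.600
Iteration 2:
  u = (-7 - (2)·2.600) / (3) = -4.067
  v = (10 - (-3)·-3.000) / (5) = 0.200
Iteration 3:
  u = (-7 - (2)·0.200) / (3) = -2.467
  v = (10 - (-3)·-4.067) / (5) = -0.440
Iteration 4:
  u = (-7 - (2)·-0.440) / (3) = -2.040
  v = (10 - (-3)·-2.467) / (5) = 0.520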